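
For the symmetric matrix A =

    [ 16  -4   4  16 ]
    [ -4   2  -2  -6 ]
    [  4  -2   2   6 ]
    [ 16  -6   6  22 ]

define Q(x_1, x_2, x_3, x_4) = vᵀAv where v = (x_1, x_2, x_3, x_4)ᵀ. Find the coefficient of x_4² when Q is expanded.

The coefficient of x_4² is the diagonal entry A[4,4] = 22.

22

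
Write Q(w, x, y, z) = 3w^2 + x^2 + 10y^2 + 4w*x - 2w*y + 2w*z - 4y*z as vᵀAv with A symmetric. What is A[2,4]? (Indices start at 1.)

The coefficient of x·z in Q is 0. For a symmetric A this equals A[2,4] + A[4,2] = 2·A[2,4].
So A[2,4] = 0/2 = 0.

0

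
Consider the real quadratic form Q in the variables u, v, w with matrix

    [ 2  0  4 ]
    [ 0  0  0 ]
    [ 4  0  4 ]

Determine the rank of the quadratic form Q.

Row-reducing A symmetrically gives the diagonal entries 2, 0, -4.
That gives 1 positive, 1 negative, 1 zero pivots.
The rank is the number of nonzero pivots: 2.

2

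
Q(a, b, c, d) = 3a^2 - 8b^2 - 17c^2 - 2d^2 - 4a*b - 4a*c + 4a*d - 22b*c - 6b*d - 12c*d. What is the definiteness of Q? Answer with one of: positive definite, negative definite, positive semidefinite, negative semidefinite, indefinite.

Write A = [[3, -2, -2, 2], [-2, -8, -11, -3], [-2, -11, -17, -6], [2, -3, -6, -2]].
Row-reducing A symmetrically gives the diagonal entries 3, -28/3, -57/28, -1/19.
That gives 1 positive, 3 negative pivots.
Hence Q is indefinite.

indefinite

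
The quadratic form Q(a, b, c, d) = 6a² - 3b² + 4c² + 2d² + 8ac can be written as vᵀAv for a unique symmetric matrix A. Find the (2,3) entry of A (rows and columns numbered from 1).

The coefficient of b·c in Q is 0. For a symmetric A this equals A[2,3] + A[3,2] = 2·A[2,3].
So A[2,3] = 0/2 = 0.

0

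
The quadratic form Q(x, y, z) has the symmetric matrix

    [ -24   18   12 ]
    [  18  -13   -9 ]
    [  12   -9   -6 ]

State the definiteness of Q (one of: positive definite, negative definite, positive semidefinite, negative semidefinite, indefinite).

indefinite

Row-reducing A symmetrically gives the diagonal entries -24, 1/2, 0.
So there are 1 positive, 1 negative, 1 zero pivots.
Hence Q is indefinite.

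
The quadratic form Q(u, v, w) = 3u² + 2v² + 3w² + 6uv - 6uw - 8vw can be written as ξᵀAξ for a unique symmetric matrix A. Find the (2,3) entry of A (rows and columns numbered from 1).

The coefficient of v·w in Q is -8. For a symmetric A this equals A[2,3] + A[3,2] = 2·A[2,3].
So A[2,3] = -8/2 = -4.

-4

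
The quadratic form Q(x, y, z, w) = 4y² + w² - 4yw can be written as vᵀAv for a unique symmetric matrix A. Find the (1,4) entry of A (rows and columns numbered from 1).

0

The coefficient of x·w in Q is 0. For a symmetric A this equals A[1,4] + A[4,1] = 2·A[1,4].
So A[1,4] = 0/2 = 0.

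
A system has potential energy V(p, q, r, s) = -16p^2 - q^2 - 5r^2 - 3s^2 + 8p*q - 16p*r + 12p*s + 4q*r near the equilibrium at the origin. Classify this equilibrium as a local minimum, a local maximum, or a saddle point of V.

saddle point

The Hessian at the origin is H = [[-32, 8, -16, 12], [8, -2, 4, 0], [-16, 4, -10, 0], [12, 0, 0, -6]].
H is indefinite, so the origin is a saddle point.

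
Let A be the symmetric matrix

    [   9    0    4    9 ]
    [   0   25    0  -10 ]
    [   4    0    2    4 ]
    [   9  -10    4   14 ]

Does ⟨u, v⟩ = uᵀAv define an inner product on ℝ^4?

Leading principal minors: Δ_1 = 9, Δ_2 = 225, Δ_3 = 50, Δ_4 = 50.
All leading principal minors are positive, so by Sylvester's criterion Q is positive definite.
⟨·,·⟩ is an inner product exactly when A is positive definite.

yes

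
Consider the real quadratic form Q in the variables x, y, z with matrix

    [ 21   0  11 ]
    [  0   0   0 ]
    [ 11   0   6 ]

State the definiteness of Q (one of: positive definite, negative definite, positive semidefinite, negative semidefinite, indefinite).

positive semidefinite

Applying the same elementary operations to the rows and columns of A produces a congruent diagonal matrix with entries 21, 0, 5/21.
Counting signs: 2 positive, 1 zero.
Hence Q is positive semidefinite.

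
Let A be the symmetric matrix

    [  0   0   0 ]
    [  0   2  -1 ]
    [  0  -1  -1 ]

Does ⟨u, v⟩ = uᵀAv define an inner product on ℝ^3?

no

Symmetric row and column elimination reduces A to a congruent diagonal form with pivots 0, 2, -3/2.
So there are 1 positive, 1 negative, 1 zero pivots.
Hence Q is indefinite.
⟨·,·⟩ is an inner product exactly when A is positive definite.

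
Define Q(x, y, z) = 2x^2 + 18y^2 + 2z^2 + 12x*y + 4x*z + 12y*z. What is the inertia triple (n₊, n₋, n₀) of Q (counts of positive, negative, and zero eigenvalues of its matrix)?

Write A = [[2, 6, 2], [6, 18, 6], [2, 6, 2]].
Congruent diagonalization of A (simultaneous row and column reduction) yields pivots 2, 0, 0.
That gives 1 positive, 2 zero pivots.

(1, 0, 2)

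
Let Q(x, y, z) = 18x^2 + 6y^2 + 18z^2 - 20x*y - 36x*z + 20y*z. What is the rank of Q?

The symmetric matrix is A = [[18, -10, -18], [-10, 6, 10], [-18, 10, 18]].
Applying the same elementary operations to the rows and columns of A produces a congruent diagonal matrix with entries 18, 4/9, 0.
That gives 2 positive, 1 zero pivots.
The rank is the number of nonzero pivots: 2.

2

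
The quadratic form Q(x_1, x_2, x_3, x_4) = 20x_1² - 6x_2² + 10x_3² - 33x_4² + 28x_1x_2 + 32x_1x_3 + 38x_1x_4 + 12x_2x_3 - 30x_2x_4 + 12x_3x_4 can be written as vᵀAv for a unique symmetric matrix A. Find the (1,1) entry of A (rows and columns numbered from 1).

The coefficient of x_1² in Q is 20, and that is exactly A[1,1].

20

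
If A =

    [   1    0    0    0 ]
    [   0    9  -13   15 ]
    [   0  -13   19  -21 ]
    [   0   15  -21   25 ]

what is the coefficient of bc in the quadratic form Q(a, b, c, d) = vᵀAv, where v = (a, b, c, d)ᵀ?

The coefficient of bc is A[2,3] + A[3,2] = 2·(-13) = -26.

-26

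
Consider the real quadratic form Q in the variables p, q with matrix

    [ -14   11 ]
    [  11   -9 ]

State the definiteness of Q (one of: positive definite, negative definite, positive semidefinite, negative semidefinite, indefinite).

Leading principal minors: Δ_1 = -14, Δ_2 = 5.
The signs alternate starting with Δ_1 < 0, so by Sylvester's criterion Q is negative definite.

negative definite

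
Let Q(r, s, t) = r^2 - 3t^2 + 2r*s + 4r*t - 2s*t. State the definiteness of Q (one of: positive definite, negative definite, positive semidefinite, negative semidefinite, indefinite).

indefinite

The symmetric matrix is A = [[1, 1, 2], [1, 0, -1], [2, -1, -3]].
An LDLᵀ factorisation of A has diagonal entries 1, -1, 2.
So there are 2 positive, 1 negative pivots.
Hence Q is indefinite.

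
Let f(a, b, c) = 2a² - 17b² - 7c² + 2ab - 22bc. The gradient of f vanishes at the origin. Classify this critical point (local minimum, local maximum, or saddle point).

saddle point

The Hessian at the origin is H = [[4, 2, 0], [2, -34, -22], [0, -22, -14]].
Applying the same elementary operations to the rows and columns of H produces a congruent diagonal matrix with entries 4, -35, -6/35.
That gives 1 positive, 2 negative pivots.
H is indefinite, so the origin is a saddle point.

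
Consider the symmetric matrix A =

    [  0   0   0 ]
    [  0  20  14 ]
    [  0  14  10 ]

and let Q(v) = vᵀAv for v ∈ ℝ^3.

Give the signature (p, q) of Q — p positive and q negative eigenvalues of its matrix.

(2, 0)

Row-reducing A symmetrically gives the diagonal entries 0, 20, 1/5.
That gives 2 positive, 1 zero pivots.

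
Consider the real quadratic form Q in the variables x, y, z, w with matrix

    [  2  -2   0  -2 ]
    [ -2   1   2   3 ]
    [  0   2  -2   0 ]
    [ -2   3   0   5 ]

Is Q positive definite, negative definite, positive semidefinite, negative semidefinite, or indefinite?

An LDLᵀ factorisation of A has diagonal entries 2, -1, 2, 2.
Counting signs: 3 positive, 1 negative.
Hence Q is indefinite.

indefinite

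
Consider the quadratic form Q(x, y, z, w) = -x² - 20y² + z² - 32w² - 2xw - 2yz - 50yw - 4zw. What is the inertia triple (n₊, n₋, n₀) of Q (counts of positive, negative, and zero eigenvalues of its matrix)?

The associated matrix is A = [[-1, 0, 0, -1], [0, -20, -1, -25], [0, -1, 1, -2], [-1, -25, -2, -32]].
Symmetric row and column elimination reduces A to a congruent diagonal form with pivots -1, -20, 21/20, -2/7.
Counting signs: 1 positive, 3 negative.

(1, 3, 0)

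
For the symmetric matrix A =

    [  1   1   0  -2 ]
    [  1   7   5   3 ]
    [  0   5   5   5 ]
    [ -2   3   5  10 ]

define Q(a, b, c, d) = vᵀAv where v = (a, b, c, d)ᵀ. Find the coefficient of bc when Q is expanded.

10

The coefficient of bc is A[2,3] + A[3,2] = 2·5 = 10.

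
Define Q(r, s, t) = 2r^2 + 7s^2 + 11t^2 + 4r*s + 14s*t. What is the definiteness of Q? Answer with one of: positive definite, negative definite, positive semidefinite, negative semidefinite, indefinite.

positive definite

The symmetric matrix of Q is A = [[2, 2, 0], [2, 7, 7], [0, 7, 11]].
Leading principal minors: Δ_1 = 2, Δ_2 = 10, Δ_3 = 12.
All leading principal minors are positive, so by Sylvester's criterion Q is positive definite.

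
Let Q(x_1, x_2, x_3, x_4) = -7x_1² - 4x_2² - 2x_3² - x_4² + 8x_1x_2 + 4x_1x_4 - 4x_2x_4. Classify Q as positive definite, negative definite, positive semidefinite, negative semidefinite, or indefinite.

The symmetric matrix is A = [[-7, 4, 0, 2], [4, -4, 0, -2], [0, 0, -2, 0], [2, -2, 0, -1]].
Congruent diagonalization of A (simultaneous row and column reduction) yields pivots -7, -12/7, -2, 0.
So there are 3 negative, 1 zero pivots.
Hence Q is negative semidefinite.

negative semidefinite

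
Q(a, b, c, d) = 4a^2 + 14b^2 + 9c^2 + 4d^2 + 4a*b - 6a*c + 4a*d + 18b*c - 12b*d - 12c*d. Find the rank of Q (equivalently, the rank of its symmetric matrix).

Write A = [[4, 2, -3, 2], [2, 14, 9, -6], [-3, 9, 9, -6], [2, -6, -6, 4]].
Applying the same elementary operations to the rows and columns of A produces a congruent diagonal matrix with entries 4, 13, -45/26, 0.
That gives 2 positive, 1 negative, 1 zero pivots.
The rank is the number of nonzero pivots: 3.

3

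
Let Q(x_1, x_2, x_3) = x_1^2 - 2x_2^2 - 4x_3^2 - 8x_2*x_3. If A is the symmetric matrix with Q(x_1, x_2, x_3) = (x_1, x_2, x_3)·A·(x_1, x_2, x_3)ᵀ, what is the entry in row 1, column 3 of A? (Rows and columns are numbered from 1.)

The coefficient of x_1·x_3 in Q is 0. For a symmetric A this equals A[1,3] + A[3,1] = 2·A[1,3].
So A[1,3] = 0/2 = 0.

0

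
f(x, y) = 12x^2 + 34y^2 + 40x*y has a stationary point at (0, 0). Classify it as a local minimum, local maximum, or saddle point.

local minimum

The Hessian at the origin is H = [[24, 40], [40, 68]].
det H = 24·68 − (40)² = 32 > 0 and H[1,1] = 24 > 0, so H is positive definite.
Therefore the origin is a local minimum.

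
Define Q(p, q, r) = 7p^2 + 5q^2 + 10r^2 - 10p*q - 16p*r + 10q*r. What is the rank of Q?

3

Write A = [[7, -5, -8], [-5, 5, 5], [-8, 5, 10]].
Row-reducing A symmetrically gives the diagonal entries 7, 10/7, 1/2.
Counting signs: 3 positive.
The rank is the number of nonzero pivots: 3.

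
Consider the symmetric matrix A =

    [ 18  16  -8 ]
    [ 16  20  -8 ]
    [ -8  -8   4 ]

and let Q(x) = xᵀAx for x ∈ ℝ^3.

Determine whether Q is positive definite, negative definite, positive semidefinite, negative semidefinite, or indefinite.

positive definite

Leading principal minors: Δ_1 = 18, Δ_2 = 104, Δ_3 = 32.
All leading principal minors are positive, so by Sylvester's criterion Q is positive definite.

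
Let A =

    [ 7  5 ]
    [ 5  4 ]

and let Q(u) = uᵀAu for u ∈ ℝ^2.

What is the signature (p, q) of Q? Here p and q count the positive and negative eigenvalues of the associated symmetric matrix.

Row-reducing A symmetrically gives the diagonal entries 7, 3/7.
That gives 2 positive pivots.

(2, 0)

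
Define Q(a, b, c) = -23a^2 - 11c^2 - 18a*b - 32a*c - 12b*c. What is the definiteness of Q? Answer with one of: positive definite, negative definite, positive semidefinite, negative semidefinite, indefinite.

indefinite

The symmetric matrix is A = [[-23, -9, -16], [-9, 0, -6], [-16, -6, -11]].
Applying the same elementary operations to the rows and columns of A produces a congruent diagonal matrix with entries -23, 81/23, 1/9.
So there are 2 positive, 1 negative pivots.
Hence Q is indefinite.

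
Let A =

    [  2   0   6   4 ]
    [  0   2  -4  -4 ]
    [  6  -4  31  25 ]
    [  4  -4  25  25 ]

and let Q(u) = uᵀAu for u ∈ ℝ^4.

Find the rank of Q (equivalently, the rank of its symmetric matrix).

Row-reducing A symmetrically gives the diagonal entries 2, 2, 5, 4.
Counting signs: 4 positive.
The rank is the number of nonzero pivots: 4.

4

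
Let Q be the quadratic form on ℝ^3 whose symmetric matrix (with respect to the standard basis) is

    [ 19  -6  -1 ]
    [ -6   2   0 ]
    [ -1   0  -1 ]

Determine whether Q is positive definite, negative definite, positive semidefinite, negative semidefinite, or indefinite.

Applying the same elementary operations to the rows and columns of A produces a congruent diagonal matrix with entries 19, 2/19, -2.
That gives 2 positive, 1 negative pivots.
Hence Q is indefinite.

indefinite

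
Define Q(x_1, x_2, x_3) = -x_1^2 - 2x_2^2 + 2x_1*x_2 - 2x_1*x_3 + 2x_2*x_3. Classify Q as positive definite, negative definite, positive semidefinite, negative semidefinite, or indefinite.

Write A = [[-1, 1, -1], [1, -2, 1], [-1, 1, 0]].
Applying the same elementary operations to the rows and columns of A produces a congruent diagonal matrix with entries -1, -1, 1.
Counting signs: 1 positive, 2 negative.
Hence Q is indefinite.

indefinite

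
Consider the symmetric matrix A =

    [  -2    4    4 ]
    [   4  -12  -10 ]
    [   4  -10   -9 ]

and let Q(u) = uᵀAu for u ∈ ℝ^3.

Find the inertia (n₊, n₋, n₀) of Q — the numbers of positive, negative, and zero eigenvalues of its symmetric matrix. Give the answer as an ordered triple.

(0, 2, 1)

Symmetric row and column elimination reduces A to a congruent diagonal form with pivots -2, -4, 0.
Counting signs: 2 negative, 1 zero.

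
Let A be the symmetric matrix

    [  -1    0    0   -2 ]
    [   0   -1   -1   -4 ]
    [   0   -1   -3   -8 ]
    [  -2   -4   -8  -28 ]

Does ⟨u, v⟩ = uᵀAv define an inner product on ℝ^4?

Congruent diagonalization of A (simultaneous row and column reduction) yields pivots -1, -1, -2, 0.
So there are 3 negative, 1 zero pivots.
Hence Q is negative semidefinite.
⟨·,·⟩ is an inner product exactly when A is positive definite.

no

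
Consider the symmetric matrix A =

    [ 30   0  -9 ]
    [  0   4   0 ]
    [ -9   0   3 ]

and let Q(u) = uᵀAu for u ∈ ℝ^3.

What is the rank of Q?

An LDLᵀ factorisation of A has diagonal entries 30, 4, 3/10.
So there are 3 positive pivots.
The rank is the number of nonzero pivots: 3.

3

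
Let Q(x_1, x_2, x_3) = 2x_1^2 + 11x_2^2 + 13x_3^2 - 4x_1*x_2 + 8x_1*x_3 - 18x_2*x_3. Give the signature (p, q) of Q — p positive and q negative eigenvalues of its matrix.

(3, 0)

The symmetric matrix is A = [[2, -2, 4], [-2, 11, -9], [4, -9, 13]].
Symmetric row and column elimination reduces A to a congruent diagonal form with pivots 2, 9, 20/9.
So there are 3 positive pivots.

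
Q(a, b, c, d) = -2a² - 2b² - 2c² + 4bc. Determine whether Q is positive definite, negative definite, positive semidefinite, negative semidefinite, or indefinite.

The symmetric matrix is A = [[-2, 0, 0, 0], [0, -2, 2, 0], [0, 2, -2, 0], [0, 0, 0, 0]].
Row-reducing A symmetrically gives the diagonal entries -2, -2, 0, 0.
So there are 2 negative, 2 zero pivots.
Hence Q is negative semidefinite.

negative semidefinite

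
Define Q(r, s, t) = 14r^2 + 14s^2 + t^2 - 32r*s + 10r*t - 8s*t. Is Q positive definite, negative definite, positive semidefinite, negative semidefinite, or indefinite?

indefinite

Write A = [[14, -16, 5], [-16, 14, -4], [5, -4, 1]].
An LDLᵀ factorisation of A has diagonal entries 14, -30/7, -1/10.
Counting signs: 1 positive, 2 negative.
Hence Q is indefinite.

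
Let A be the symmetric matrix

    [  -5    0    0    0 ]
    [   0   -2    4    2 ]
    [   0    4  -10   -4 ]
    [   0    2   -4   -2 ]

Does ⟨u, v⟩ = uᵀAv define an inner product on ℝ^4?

no

Row-reducing A symmetrically gives the diagonal entries -5, -2, -2, 0.
Counting signs: 3 negative, 1 zero.
Hence Q is negative semidefinite.
⟨·,·⟩ is an inner product exactly when A is positive definite.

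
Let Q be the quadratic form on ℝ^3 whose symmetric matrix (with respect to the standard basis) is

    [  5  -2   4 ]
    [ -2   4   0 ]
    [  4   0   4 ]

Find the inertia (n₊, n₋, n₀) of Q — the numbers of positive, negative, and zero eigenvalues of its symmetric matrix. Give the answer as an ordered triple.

(2, 0, 1)

Symmetric row and column elimination reduces A to a congruent diagonal form with pivots 5, 16/5, 0.
Counting signs: 2 positive, 1 zero.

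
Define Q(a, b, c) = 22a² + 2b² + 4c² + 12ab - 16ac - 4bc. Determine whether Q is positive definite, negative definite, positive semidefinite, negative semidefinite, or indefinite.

positive definite

The symmetric matrix is A = [[22, 6, -8], [6, 2, -2], [-8, -2, 4]].
Symmetric row and column elimination reduces A to a congruent diagonal form with pivots 22, 4/11, 1.
So there are 3 positive pivots.
Hence Q is positive definite.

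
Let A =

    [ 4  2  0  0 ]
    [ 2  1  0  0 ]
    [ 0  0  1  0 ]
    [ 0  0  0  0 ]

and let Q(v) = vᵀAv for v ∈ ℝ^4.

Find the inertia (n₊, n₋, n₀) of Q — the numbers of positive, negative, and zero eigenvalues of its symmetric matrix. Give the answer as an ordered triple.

(2, 0, 2)

Row-reducing A symmetrically gives the diagonal entries 4, 0, 1, 0.
So there are 2 positive, 2 zero pivots.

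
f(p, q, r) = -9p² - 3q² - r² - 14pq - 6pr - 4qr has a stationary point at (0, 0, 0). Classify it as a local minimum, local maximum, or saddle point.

The Hessian at the origin is H = [[-18, -14, -6], [-14, -6, -4], [-6, -4, -2]].
An LDLᵀ factorisation of H has diagonal entries -18, 44/9, -1/11.
Counting signs: 1 positive, 2 negative.
H is indefinite, so the origin is a saddle point.

saddle point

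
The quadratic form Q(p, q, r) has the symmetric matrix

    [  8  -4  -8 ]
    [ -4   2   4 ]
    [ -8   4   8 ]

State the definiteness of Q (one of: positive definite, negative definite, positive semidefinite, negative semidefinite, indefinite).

Applying the same elementary operations to the rows and columns of A produces a congruent diagonal matrix with entries 8, 0, 0.
That gives 1 positive, 2 zero pivots.
Hence Q is positive semidefinite.

positive semidefinite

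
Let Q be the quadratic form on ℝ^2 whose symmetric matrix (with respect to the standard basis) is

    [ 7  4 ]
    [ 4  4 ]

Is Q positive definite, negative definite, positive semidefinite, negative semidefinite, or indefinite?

For the 2×2 matrix [[7, 4], [4, 4]]: det = 7·4 − (4)² = 12, trace = 11.
det > 0 so both eigenvalues share the sign of the trace; trace = 11 > 0 ⇒ both positive.

positive definite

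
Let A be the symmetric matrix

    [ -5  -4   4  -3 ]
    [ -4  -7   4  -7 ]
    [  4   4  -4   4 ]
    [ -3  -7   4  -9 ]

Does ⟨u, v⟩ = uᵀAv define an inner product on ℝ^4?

no

Congruent diagonalization of A (simultaneous row and column reduction) yields pivots -5, -19/5, -12/19, -1.
Counting signs: 4 negative.
Hence Q is negative definite.
⟨·,·⟩ is an inner product exactly when A is positive definite.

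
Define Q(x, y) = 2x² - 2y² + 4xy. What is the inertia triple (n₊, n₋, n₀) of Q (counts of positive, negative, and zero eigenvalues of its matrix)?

The associated matrix is A = [[2, 2], [2, -2]].
Congruent diagonalization of A (simultaneous row and column reduction) yields pivots 2, -4.
So there are 1 positive, 1 negative pivots.

(1, 1, 0)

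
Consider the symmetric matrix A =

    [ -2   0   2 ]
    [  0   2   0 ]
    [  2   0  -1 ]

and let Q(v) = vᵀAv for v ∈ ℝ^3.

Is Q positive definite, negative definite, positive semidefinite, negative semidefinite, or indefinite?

indefinite

An LDLᵀ factorisation of A has diagonal entries -2, 2, 1.
Counting signs: 2 positive, 1 negative.
Hence Q is indefinite.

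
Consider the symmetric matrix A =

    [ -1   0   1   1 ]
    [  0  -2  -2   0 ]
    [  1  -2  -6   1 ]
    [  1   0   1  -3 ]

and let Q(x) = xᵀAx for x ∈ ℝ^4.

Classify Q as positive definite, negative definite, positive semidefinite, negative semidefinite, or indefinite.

Congruent diagonalization of A (simultaneous row and column reduction) yields pivots -1, -2, -3, -2/3.
Counting signs: 4 negative.
Hence Q is negative definite.

negative definite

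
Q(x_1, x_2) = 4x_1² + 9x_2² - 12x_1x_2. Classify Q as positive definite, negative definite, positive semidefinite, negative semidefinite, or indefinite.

The associated matrix is A = [[4, -6], [-6, 9]].
Applying the same elementary operations to the rows and columns of A produces a congruent diagonal matrix with entries 4, 0.
That gives 1 positive, 1 zero pivots.
Hence Q is positive semidefinite.

positive semidefinite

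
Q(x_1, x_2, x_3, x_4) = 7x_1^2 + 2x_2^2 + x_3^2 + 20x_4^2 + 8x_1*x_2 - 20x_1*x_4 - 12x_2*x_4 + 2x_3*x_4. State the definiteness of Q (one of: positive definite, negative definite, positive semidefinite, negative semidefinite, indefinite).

Write A = [[7, 4, 0, -10], [4, 2, 0, -6], [0, 0, 1, 1], [-10, -6, 1, 20]].
Symmetric row and column elimination reduces A to a congruent diagonal form with pivots 7, -2/7, 1, 5.
Counting signs: 3 positive, 1 negative.
Hence Q is indefinite.

indefinite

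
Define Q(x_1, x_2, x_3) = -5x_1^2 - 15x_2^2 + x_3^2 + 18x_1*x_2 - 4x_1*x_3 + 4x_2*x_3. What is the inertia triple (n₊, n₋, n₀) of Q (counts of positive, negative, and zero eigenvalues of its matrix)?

The associated matrix is A = [[-5, 9, -2], [9, -15, 2], [-2, 2, 1]].
Congruent diagonalization of A (simultaneous row and column reduction) yields pivots -5, 6/5, -1/3.
That gives 1 positive, 2 negative pivots.

(1, 2, 0)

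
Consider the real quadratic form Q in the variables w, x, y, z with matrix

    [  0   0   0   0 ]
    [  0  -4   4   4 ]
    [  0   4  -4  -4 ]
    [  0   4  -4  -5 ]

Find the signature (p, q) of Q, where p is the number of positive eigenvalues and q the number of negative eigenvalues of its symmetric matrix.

Congruent diagonalization of A (simultaneous row and column reduction) yields pivots 0, -4, 0, -1.
So there are 2 negative, 2 zero pivots.

(0, 2)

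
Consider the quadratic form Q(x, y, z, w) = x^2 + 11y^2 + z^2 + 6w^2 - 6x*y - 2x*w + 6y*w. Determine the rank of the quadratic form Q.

The associated matrix is A = [[1, -3, 0, -1], [-3, 11, 0, 3], [0, 0, 1, 0], [-1, 3, 0, 6]].
An LDLᵀ factorisation of A has diagonal entries 1, 2, 1, 5.
So there are 4 positive pivots.
The rank is the number of nonzero pivots: 4.

4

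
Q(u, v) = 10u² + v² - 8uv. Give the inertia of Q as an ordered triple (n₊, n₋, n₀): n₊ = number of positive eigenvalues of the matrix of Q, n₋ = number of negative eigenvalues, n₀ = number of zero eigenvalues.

(1, 1, 0)

The associated matrix is A = [[10, -4], [-4, 1]].
Symmetric row and column elimination reduces A to a congruent diagonal form with pivots 10, -3/5.
Counting signs: 1 positive, 1 negative.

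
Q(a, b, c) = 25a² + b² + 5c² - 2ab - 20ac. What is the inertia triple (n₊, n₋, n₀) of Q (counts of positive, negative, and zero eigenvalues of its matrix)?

Write A = [[25, -1, -10], [-1, 1, 0], [-10, 0, 5]].
An LDLᵀ factorisation of A has diagonal entries 25, 24/25, 5/6.
So there are 3 positive pivots.

(3, 0, 0)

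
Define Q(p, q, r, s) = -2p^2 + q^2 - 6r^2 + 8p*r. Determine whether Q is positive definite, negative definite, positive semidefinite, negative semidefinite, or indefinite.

indefinite

Write A = [[-2, 0, 4, 0], [0, 1, 0, 0], [4, 0, -6, 0], [0, 0, 0, 0]].
Applying the same elementary operations to the rows and columns of A produces a congruent diagonal matrix with entries -2, 1, 2, 0.
Counting signs: 2 positive, 1 negative, 1 zero.
Hence Q is indefinite.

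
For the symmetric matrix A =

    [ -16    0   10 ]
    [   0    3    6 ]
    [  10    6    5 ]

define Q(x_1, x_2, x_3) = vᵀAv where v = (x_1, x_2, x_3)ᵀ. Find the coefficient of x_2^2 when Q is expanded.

3

The coefficient of x_2^2 is the diagonal entry A[2,2] = 3.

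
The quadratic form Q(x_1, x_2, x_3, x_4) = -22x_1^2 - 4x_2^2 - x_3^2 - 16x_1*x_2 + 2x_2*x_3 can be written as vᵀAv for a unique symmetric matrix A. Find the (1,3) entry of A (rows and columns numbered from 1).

0

The coefficient of x_1·x_3 in Q is 0. For a symmetric A this equals A[1,3] + A[3,1] = 2·A[1,3].
So A[1,3] = 0/2 = 0.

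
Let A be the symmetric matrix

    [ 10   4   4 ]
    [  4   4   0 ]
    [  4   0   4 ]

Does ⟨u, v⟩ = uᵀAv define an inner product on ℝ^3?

Symmetric row and column elimination reduces A to a congruent diagonal form with pivots 10, 12/5, 4/3.
Counting signs: 3 positive.
Hence Q is positive definite.
⟨·,·⟩ is an inner product exactly when A is positive definite.

yes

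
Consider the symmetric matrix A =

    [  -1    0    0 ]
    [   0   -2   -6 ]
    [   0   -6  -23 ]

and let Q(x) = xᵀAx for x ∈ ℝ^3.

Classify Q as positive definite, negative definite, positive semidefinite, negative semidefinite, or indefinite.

negative definite

Congruent diagonalization of A (simultaneous row and column reduction) yields pivots -1, -2, -5.
That gives 3 negative pivots.
Hence Q is negative definite.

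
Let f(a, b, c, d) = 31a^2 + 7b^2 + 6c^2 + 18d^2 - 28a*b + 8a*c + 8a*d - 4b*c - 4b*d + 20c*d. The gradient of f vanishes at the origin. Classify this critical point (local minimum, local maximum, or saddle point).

local minimum

The Hessian at the origin is H = [[62, -28, 8, 8], [-28, 14, -4, -4], [8, -4, 12, 20], [8, -4, 20, 36]].
An LDLᵀ factorisation of H has diagonal entries 62, 42/31, 76/7, 40/19.
Counting signs: 4 positive.
H is positive definite, so the origin is a strict local minimum.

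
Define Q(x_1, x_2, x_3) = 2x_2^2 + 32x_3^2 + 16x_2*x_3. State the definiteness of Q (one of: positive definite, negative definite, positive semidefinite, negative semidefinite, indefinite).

positive semidefinite

The associated matrix is A = [[0, 0, 0], [0, 2, 8], [0, 8, 32]].
Applying the same elementary operations to the rows and columns of A produces a congruent diagonal matrix with entries 0, 2, 0.
Counting signs: 1 positive, 2 zero.
Hence Q is positive semidefinite.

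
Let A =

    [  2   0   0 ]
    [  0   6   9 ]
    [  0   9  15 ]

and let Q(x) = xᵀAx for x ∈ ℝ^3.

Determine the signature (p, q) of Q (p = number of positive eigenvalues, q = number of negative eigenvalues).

An LDLᵀ factorisation of A has diagonal entries 2, 6, 3/2.
That gives 3 positive pivots.

(3, 0)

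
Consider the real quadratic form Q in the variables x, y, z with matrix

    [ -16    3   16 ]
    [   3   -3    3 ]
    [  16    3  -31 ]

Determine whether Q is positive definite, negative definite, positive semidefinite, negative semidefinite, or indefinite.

negative definite

Leading principal minors: Δ_1 = -16, Δ_2 = 39, Δ_3 = -9.
The signs alternate starting with Δ_1 < 0, so by Sylvester's criterion Q is negative definite.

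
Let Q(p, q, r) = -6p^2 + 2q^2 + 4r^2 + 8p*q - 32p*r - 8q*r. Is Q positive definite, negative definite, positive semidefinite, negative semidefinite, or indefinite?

The associated matrix is A = [[-6, 4, -16], [4, 2, -4], [-16, -4, 4]].
Congruent diagonalization of A (simultaneous row and column reduction) yields pivots -6, 14/3, 4/7.
So there are 2 positive, 1 negative pivots.
Hence Q is indefinite.

indefinite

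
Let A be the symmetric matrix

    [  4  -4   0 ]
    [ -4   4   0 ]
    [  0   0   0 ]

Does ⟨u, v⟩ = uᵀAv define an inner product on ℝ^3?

Applying the same elementary operations to the rows and columns of A produces a congruent diagonal matrix with entries 4, 0, 0.
Counting signs: 1 positive, 2 zero.
Hence Q is positive semidefinite.
⟨·,·⟩ is an inner product exactly when A is positive definite.

no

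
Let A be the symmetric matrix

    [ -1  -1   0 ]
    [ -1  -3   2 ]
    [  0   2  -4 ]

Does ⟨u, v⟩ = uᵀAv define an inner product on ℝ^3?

Leading principal minors: Δ_1 = -1, Δ_2 = 2, Δ_3 = -4.
The signs alternate starting with Δ_1 < 0, so by Sylvester's criterion Q is negative definite.
⟨·,·⟩ is an inner product exactly when A is positive definite.

no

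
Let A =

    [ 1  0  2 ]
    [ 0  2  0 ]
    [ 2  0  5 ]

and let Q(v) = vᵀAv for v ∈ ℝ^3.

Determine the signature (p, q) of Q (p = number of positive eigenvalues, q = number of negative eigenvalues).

(3, 0)

Symmetric row and column elimination reduces A to a congruent diagonal form with pivots 1, 2, 1.
So there are 3 positive pivots.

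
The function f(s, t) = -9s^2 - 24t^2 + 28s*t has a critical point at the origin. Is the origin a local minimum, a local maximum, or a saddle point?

The Hessian at the origin is H = [[-18, 28], [28, -48]].
det H = -18·-48 − (28)² = 80 > 0 and H[1,1] = -18 < 0, so H is negative definite.
Therefore the origin is a local maximum.

local maximum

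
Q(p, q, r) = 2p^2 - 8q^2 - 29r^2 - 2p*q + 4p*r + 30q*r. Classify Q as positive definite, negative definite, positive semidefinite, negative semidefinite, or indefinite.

Write A = [[2, -1, 2], [-1, -8, 15], [2, 15, -29]].
Symmetric row and column elimination reduces A to a congruent diagonal form with pivots 2, -17/2, -15/17.
So there are 1 positive, 2 negative pivots.
Hence Q is indefinite.

indefinite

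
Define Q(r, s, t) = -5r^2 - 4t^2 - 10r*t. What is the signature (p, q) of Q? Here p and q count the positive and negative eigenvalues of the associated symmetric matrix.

(1, 1)

The associated matrix is A = [[-5, 0, -5], [0, 0, 0], [-5, 0, -4]].
Row-reducing A symmetrically gives the diagonal entries -5, 0, 1.
That gives 1 positive, 1 negative, 1 zero pivots.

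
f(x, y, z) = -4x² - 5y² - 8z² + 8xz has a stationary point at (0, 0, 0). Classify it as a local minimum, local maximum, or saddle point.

The Hessian at the origin is H = [[-8, 0, 8], [0, -10, 0], [8, 0, -16]].
Applying the same elementary operations to the rows and columns of H produces a congruent diagonal matrix with entries -8, -10, -8.
That gives 3 negative pivots.
H is negative definite, so the origin is a strict local maximum.

local maximum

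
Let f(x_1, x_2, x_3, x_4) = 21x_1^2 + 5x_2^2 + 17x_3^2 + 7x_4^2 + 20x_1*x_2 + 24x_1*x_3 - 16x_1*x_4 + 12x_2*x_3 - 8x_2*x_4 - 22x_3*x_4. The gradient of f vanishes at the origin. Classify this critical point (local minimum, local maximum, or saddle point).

saddle point

The Hessian at the origin is H = [[42, 20, 24, -16], [20, 10, 12, -8], [24, 12, 34, -22], [-16, -8, -22, 14]].
Symmetric row and column elimination reduces H to a congruent diagonal form with pivots 42, 10/21, 98/5, -12/49.
That gives 3 positive, 1 negative pivots.
H is indefinite, so the origin is a saddle point.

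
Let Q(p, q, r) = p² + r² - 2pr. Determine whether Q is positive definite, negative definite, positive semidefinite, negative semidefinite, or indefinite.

positive semidefinite

The associated matrix is A = [[1, 0, -1], [0, 0, 0], [-1, 0, 1]].
Symmetric row and column elimination reduces A to a congruent diagonal form with pivots 1, 0, 0.
Counting signs: 1 positive, 2 zero.
Hence Q is positive semidefinite.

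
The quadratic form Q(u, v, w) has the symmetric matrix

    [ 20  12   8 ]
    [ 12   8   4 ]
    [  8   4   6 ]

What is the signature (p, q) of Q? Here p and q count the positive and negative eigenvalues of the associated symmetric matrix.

Congruent diagonalization of A (simultaneous row and column reduction) yields pivots 20, 4/5, 2.
So there are 3 positive pivots.

(3, 0)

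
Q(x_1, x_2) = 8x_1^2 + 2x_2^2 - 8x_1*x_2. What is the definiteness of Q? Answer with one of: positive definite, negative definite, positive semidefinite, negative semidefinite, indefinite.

positive semidefinite

Write A = [[8, -4], [-4, 2]].
Row-reducing A symmetrically gives the diagonal entries 8, 0.
Counting signs: 1 positive, 1 zero.
Hence Q is positive semidefinite.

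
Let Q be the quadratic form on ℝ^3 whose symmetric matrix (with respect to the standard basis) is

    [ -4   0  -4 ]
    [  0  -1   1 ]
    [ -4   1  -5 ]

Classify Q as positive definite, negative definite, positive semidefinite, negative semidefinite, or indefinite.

negative semidefinite

Congruent diagonalization of A (simultaneous row and column reduction) yields pivots -4, -1, 0.
That gives 2 negative, 1 zero pivots.
Hence Q is negative semidefinite.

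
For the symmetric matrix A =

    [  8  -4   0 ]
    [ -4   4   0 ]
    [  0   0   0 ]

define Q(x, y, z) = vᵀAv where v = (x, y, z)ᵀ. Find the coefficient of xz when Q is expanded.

0

The coefficient of xz is A[1,3] + A[3,1] = 2·0 = 0.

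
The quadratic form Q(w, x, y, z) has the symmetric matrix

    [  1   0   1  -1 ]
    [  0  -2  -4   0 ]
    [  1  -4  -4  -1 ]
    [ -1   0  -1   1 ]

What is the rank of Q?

3

Applying the same elementary operations to the rows and columns of A produces a congruent diagonal matrix with entries 1, -2, 3, 0.
Counting signs: 2 positive, 1 negative, 1 zero.
The rank is the number of nonzero pivots: 3.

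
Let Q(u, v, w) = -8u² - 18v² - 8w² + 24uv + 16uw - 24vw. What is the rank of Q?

The associated matrix is A = [[-8, 12, 8], [12, -18, -12], [8, -12, -8]].
Applying the same elementary operations to the rows and columns of A produces a congruent diagonal matrix with entries -8, 0, 0.
Counting signs: 1 negative, 2 zero.
The rank is the number of nonzero pivots: 1.

1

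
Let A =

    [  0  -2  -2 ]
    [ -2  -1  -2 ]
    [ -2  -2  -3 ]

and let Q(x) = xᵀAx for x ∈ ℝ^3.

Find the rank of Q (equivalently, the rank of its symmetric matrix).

2

Row reduction of A gives 2 nonzero rows, so rank A = 2.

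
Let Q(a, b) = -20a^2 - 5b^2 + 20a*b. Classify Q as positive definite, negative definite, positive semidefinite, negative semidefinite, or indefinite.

The associated matrix is A = [[-20, 10], [10, -5]].
Congruent diagonalization of A (simultaneous row and column reduction) yields pivots -20, 0.
That gives 1 negative, 1 zero pivots.
Hence Q is negative semidefinite.

negative semidefinite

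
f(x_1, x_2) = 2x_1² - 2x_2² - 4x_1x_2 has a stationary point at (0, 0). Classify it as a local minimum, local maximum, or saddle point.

The Hessian at the origin is H = [[4, -4], [-4, -4]].
det H = 4·-4 − (-4)² = -32 < 0, so H is indefinite.
Therefore the origin is a saddle point.

saddle point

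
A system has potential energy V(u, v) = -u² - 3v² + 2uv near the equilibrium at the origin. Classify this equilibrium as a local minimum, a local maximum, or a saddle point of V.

local maximum

The Hessian at the origin is H = [[-2, 2], [2, -6]].
det H = -2·-6 − (2)² = 8 > 0 and H[1,1] = -2 < 0, so H is negative definite.
Therefore the origin is a local maximum.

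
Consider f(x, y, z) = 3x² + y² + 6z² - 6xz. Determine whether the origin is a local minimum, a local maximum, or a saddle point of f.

The Hessian at the origin is H = [[6, 0, -6], [0, 2, 0], [-6, 0, 12]].
Congruent diagonalization of H (simultaneous row and column reduction) yields pivots 6, 2, 6.
So there are 3 positive pivots.
H is positive definite, so the origin is a strict local minimum.

local minimum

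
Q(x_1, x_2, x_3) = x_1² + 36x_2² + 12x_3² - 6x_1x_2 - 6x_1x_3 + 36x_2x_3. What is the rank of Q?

2

The associated matrix is A = [[1, -3, -3], [-3, 36, 18], [-3, 18, 12]].
Congruent diagonalization of A (simultaneous row and column reduction) yields pivots 1, 27, 0.
So there are 2 positive, 1 zero pivots.
The rank is the number of nonzero pivots: 2.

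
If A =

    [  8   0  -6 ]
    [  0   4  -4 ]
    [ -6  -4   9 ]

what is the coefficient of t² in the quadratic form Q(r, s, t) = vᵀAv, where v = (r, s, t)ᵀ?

The coefficient of t² is the diagonal entry A[3,3] = 9.

9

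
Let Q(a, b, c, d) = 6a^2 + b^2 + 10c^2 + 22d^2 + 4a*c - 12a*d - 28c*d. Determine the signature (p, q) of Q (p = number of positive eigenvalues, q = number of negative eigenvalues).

(4, 0)

The associated matrix is A = [[6, 0, 2, -6], [0, 1, 0, 0], [2, 0, 10, -14], [-6, 0, -14, 22]].
An LDLᵀ factorisation of A has diagonal entries 6, 1, 28/3, 4/7.
Counting signs: 4 positive.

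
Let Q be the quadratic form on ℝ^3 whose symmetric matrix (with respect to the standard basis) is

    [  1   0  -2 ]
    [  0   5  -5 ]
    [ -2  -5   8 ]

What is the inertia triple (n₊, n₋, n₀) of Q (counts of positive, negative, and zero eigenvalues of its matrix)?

Congruent diagonalization of A (simultaneous row and column reduction) yields pivots 1, 5, -1.
Counting signs: 2 positive, 1 negative.

(2, 1, 0)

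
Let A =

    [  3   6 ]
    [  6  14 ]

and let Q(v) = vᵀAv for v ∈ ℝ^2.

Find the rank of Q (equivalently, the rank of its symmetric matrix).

2

Row-reducing A symmetrically gives the diagonal entries 3, 2.
That gives 2 positive pivots.
The rank is the number of nonzero pivots: 2.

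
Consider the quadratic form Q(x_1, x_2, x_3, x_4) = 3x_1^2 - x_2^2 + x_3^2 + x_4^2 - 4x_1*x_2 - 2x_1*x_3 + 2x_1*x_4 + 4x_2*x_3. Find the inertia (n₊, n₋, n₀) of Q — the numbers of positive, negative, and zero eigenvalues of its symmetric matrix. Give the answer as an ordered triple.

The symmetric matrix is A = [[3, -2, -1, 1], [-2, -1, 2, 0], [-1, 2, 1, 0], [1, 0, 0, 1]].
Applying the same elementary operations to the rows and columns of A produces a congruent diagonal matrix with entries 3, -7/3, 10/7, 1/2.
Counting signs: 3 positive, 1 negative.

(3, 1, 0)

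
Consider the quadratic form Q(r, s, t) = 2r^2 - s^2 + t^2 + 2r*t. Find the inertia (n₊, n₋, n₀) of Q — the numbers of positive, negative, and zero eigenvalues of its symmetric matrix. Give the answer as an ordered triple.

The associated matrix is A = [[2, 0, 1], [0, -1, 0], [1, 0, 1]].
Congruent diagonalization of A (simultaneous row and column reduction) yields pivots 2, -1, 1/2.
Counting signs: 2 positive, 1 negative.

(2, 1, 0)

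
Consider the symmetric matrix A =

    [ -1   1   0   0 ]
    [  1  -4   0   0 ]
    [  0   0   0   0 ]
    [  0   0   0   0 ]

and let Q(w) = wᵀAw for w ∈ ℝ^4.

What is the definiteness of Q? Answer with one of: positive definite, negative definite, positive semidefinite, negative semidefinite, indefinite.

negative semidefinite

Applying the same elementary operations to the rows and columns of A produces a congruent diagonal matrix with entries -1, -3, 0, 0.
Counting signs: 2 negative, 2 zero.
Hence Q is negative semidefinite.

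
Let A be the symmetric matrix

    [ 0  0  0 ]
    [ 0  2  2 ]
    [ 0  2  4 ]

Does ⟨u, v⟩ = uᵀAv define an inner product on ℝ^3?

Row-reducing A symmetrically gives the diagonal entries 0, 2, 2.
That gives 2 positive, 1 zero pivots.
Hence Q is positive semidefinite.
⟨·,·⟩ is an inner product exactly when A is positive definite.

no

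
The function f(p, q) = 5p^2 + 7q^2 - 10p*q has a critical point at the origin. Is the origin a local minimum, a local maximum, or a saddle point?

The Hessian at the origin is H = [[10, -10], [-10, 14]].
det H = 10·14 − (-10)² = 40 > 0 and H[1,1] = 10 > 0, so H is positive definite.
Therefore the origin is a local minimum.

local minimum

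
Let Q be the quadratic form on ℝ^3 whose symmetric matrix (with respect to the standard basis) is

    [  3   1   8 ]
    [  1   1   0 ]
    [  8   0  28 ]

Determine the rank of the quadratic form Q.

3

Symmetric row and column elimination reduces A to a congruent diagonal form with pivots 3, 2/3, -4.
That gives 2 positive, 1 negative pivots.
The rank is the number of nonzero pivots: 3.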